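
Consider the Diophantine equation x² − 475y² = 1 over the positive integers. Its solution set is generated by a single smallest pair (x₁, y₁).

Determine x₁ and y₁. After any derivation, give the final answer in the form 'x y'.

57799 2652

√475 → a₀=21, period (1,3,1,6,2,6,1,3,1,42); ℓ=10 even so k=9
i=0: a=21 ⇒ p=21, q=1
…
i=2: a=3 ⇒ p=87, q=4
…
i=5: a=2 ⇒ p=1591, q=73
…
i=7: a=1 ⇒ p=11878, q=545
i=8: a=3 ⇒ p=45921, q=2107
i=9: a=1 ⇒ p=57799, q=2652
→ (57799, 2652).  Check: 57799²=3340724401, 475·2652²=3340724400, difference 1.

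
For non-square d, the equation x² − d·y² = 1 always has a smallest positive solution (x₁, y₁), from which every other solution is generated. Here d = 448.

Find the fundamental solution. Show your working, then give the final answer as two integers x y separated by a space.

√448 → a₀=21, period (6,42); ℓ=2 even so k=1
k=0  a_k=21  p_k/q_k = 21/1
k=1  a_k=6  p_k/q_k = 127/6
(x₁, y₁) = (127, 6);  127² − 448·6² = 1 ✓

127 6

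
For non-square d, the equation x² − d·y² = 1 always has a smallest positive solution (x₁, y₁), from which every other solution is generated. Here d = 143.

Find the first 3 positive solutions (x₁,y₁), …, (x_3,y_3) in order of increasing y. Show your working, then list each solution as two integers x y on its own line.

d=143: √d = [11; 1,22] (ℓ=2, even), read p_1/q_1
i=0: a=11 ⇒ p=11, q=1
i=1: a=1 ⇒ p=12, q=1
fundamental: x₁=12, y₁=1  (since 144 − 143·1 = 1)
(x_2, y_2) = (12·12 + 143·1·1, 12·1 + 1·12) = (287, 24)
(x_3, y_3) = (12·287 + 143·1·24, 12·24 + 1·287) = (6876, 575)

12 1
287 24
6876 575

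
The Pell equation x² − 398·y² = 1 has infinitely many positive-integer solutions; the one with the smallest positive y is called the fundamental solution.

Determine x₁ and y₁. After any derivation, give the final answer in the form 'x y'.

√398 → a₀=19, period (1,18,1,38); ℓ=4 even so k=3
step 0: (19, 1)  from 19·(1,0) + (0,1)
step 1: (20, 1)  from 1·(19,1) + (1,0)
step 2: (379, 19)  from 18·(20,1) + (19,1)
step 3: (399, 20)  from 1·(379,19) + (20,1)
→ (399, 20).  Check: 399²=159201, 398·20²=159200, difference 1.

399 20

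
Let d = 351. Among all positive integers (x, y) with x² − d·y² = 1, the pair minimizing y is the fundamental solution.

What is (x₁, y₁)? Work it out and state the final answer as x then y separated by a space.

√351 → a₀=18, period (1,2,1,3,2,2,2,3,1,2,1,36); ℓ=12 even so k=11
i=0: a=18 ⇒ p=18, q=1
i=1: a=1 ⇒ p=19, q=1
…
i=3: a=1 ⇒ p=75, q=4
i=4: a=3 ⇒ p=281, q=15
i=5: a=2 ⇒ p=637, q=34
i=6: a=2 ⇒ p=1555, q=83
…
i=8: a=3 ⇒ p=12796, q=683
i=9: a=1 ⇒ p=16543, q=883
i=10: a=2 ⇒ p=45882, q=2449
i=11: a=1 ⇒ p=62425, q=3332
(x₁, y₁) = (62425, 3332);  62425² − 351·3332² = 1 ✓

62425 3332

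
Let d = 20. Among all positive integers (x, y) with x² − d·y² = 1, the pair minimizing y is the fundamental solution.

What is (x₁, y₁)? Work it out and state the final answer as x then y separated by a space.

d=20: √d = [4; 2,8] (ℓ=2, even), read p_1/q_1
i=0: a=4 ⇒ p=4, q=1
i=1: a=2 ⇒ p=9, q=2
fundamental: x₁=9, y₁=2  (since 81 − 20·4 = 1)

9 2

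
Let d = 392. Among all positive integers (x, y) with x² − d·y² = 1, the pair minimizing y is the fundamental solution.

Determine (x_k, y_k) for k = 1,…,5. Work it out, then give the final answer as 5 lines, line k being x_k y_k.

√392 → a₀=19, period (1,3,1,38); ℓ=4 even so k=3
a_0=19:  p_0=19·1+0=19,  q_0=19·0+1=1
…
a_2=3:  p_2=3·20+19=79,  q_2=3·1+1=4
a_3=1:  p_3=1·79+20=99,  q_3=1·4+1=5
fundamental: x₁=99, y₁=5  (since 9801 − 392·25 = 1)
n=2: (99,5)∘(99,5) = (99·99+392·5·5, 99·5+5·99) = (19601,990)
n=3: (19601,990)∘(99,5) = (99·19601+392·5·990, 99·990+5·19601) = (3880899,196015)
n=4: (3880899,196015)∘(99,5) = (99·3880899+392·5·196015, 99·196015+5·3880899) = (768398401,38809980)
n=5: (768398401,38809980)∘(99,5) = (99·768398401+392·5·38809980, 99·38809980+5·768398401) = (152139002499,7684180025)

99 5
19601 990
3880899 196015
768398401 38809980
152139002499 7684180025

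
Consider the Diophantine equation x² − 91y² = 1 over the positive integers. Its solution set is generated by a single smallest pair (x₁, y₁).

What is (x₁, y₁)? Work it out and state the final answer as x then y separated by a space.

1574 165

√91 = [9; 1,1,5,1,5,1,1,18, …], period ℓ=8 (even) → k=7
step 0: (9, 1)  from 9·(1,0) + (0,1)
step 1: (10, 1)  from 1·(9,1) + (1,0)
step 2: (19, 2)  from 1·(10,1) + (9,1)
…
step 4: (124, 13)  from 1·(105,11) + (19,2)
step 5: (725, 76)  from 5·(124,13) + (105,11)
step 6: (849, 89)  from 1·(725,76) + (124,13)
step 7: (1574, 165)  from 1·(849,89) + (725,76)
fundamental: x₁=1574, y₁=165  (since 2477476 − 91·27225 = 1)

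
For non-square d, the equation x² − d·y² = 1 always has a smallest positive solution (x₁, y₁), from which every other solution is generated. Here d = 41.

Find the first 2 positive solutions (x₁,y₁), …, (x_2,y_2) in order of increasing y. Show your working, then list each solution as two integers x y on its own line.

[6; 2,2,12] for √41; ℓ=3 ⇒ convergent index 5
a_0=6:  p_0=6·1+0=6,  q_0=6·0+1=1
…
a_2=2:  p_2=2·13+6=32,  q_2=2·2+1=5
…
a_4=2:  p_4=2·397+32=826,  q_4=2·62+5=129
a_5=2:  p_5=2·826+397=2049,  q_5=2·129+62=320
fundamental: x₁=2049, y₁=320  (since 4198401 − 41·102400 = 1)
n=2: (2049,320)∘(2049,320) = (2049·2049+41·320·320, 2049·320+320·2049) = (8396801,1311360)

2049 320
8396801 1311360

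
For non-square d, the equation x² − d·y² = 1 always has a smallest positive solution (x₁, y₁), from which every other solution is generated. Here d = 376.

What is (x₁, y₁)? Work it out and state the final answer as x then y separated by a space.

d=376: √d = [19; 2,1,1,3,1,…,1,2,38] (ℓ=16, even), read p_15/q_15
a_0=19:  p_0=19·1+0=19,  q_0=19·0+1=1
a_1=2:  p_1=2·19+1=39,  q_1=2·1+0=2
a_2=1:  p_2=1·39+19=58,  q_2=1·2+1=3
a_3=1:  p_3=1·58+39=97,  q_3=1·3+2=5
a_4=3:  p_4=3·97+58=349,  q_4=3·5+3=18
a_5=1:  p_5=1·349+97=446,  q_5=1·18+5=23
a_6=2:  p_6=2·446+349=1241,  q_6=2·23+18=64
a_7=2:  p_7=2·1241+446=2928,  q_7=2·64+23=151
a_8=4:  p_8=4·2928+1241=12953,  q_8=4·151+64=668
a_9=2:  p_9=2·12953+2928=28834,  q_9=2·668+151=1487
a_10=2:  p_10=2·28834+12953=70621,  q_10=2·1487+668=3642
a_11=1:  p_11=1·70621+28834=99455,  q_11=1·3642+1487=5129
a_12=3:  p_12=3·99455+70621=368986,  q_12=3·5129+3642=19029
…
a_14=1:  p_14=1·468441+368986=837427,  q_14=1·24158+19029=43187
a_15=2:  p_15=2·837427+468441=2143295,  q_15=2·43187+24158=110532
(x₁, y₁) = (2143295, 110532);  2143295² − 376·110532² = 1 ✓

2143295 110532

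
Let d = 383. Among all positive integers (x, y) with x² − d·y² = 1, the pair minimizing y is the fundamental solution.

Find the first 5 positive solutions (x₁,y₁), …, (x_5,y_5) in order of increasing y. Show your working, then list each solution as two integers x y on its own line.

18768 959
704475647 35997024
26443197867024 1351184291905
992571874432137217 50718053544949056
37257177852241504710288 1903752856512023474111

[19; 1,1,3,19,3,1,1,38] for √383; ℓ=8 ⇒ convergent index 7
i=0: a=19 ⇒ p=19, q=1
…
i=2: a=1 ⇒ p=39, q=2
i=3: a=3 ⇒ p=137, q=7
i=4: a=19 ⇒ p=2642, q=135
i=5: a=3 ⇒ p=8063, q=412
i=6: a=1 ⇒ p=10705, q=547
i=7: a=1 ⇒ p=18768, q=959
(x₁, y₁) = (18768, 959);  18768² − 383·959² = 1 ✓
n=2: (18768,959)∘(18768,959) = (18768·18768+383·959·959, 18768·959+959·18768) = (704475647,35997024)
n=3: (704475647,35997024)∘(18768,959) = (18768·704475647+383·959·35997024, 18768·35997024+959·704475647) = (26443197867024,1351184291905)
n=4: (26443197867024,1351184291905)∘(18768,959) = (18768·26443197867024+383·959·1351184291905, 18768·1351184291905+959·26443197867024) = (992571874432137217,50718053544949056)
n=5: (992571874432137217,50718053544949056)∘(18768,959) = (18768·992571874432137217+383·959·50718053544949056, 18768·50718053544949056+959·992571874432137217) = (37257177852241504710288,1903752856512023474111)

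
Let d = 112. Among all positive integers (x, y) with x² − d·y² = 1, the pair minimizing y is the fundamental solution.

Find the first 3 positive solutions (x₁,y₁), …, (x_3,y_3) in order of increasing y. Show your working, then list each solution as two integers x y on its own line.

127 12
32257 3048
8193151 774180

[10; 1,1,2,1,1,20] for √112; ℓ=6 ⇒ convergent index 5
a_0=10:  p_0=10·1+0=10,  q_0=10·0+1=1
a_1=1:  p_1=1·10+1=11,  q_1=1·1+0=1
a_2=1:  p_2=1·11+10=21,  q_2=1·1+1=2
…
a_4=1:  p_4=1·53+21=74,  q_4=1·5+2=7
a_5=1:  p_5=1·74+53=127,  q_5=1·7+5=12
(x₁, y₁) = (127, 12);  127² − 112·12² = 1 ✓
n=2: (127,12)∘(127,12) = (127·127+112·12·12, 127·12+12·127) = (32257,3048)
n=3: (32257,3048)∘(127,12) = (127·32257+112·12·3048, 127·3048+12·32257) = (8193151,774180)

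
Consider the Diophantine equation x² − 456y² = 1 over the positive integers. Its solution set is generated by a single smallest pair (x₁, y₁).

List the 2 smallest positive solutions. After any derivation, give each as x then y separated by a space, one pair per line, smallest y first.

√456 = [21; 2,1,4,1,2,42, …], period ℓ=6 (even) → k=5
step 0: (21, 1)  from 21·(1,0) + (0,1)
…
step 2: (64, 3)  from 1·(43,2) + (21,1)
step 3: (299, 14)  from 4·(64,3) + (43,2)
step 4: (363, 17)  from 1·(299,14) + (64,3)
step 5: (1025, 48)  from 2·(363,17) + (299,14)
fundamental: x₁=1025, y₁=48  (since 1050625 − 456·2304 = 1)
(x_2, y_2) = (1025·1025 + 456·48·48, 1025·48 + 48·1025) = (2101249, 98400)

1025 48
2101249 98400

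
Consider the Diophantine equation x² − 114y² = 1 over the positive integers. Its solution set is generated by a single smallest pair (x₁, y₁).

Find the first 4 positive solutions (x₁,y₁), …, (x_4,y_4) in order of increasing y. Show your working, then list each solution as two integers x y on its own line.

1025 96
2101249 196800
4307559425 403439904
8830494720001 827051606400

√114 = [10; 1,2,10,2,1,20, …], period ℓ=6 (even) → k=5
a_0=10:  p_0=10·1+0=10,  q_0=10·0+1=1
a_1=1:  p_1=1·10+1=11,  q_1=1·1+0=1
a_2=2:  p_2=2·11+10=32,  q_2=2·1+1=3
a_3=10:  p_3=10·32+11=331,  q_3=10·3+1=31
a_4=2:  p_4=2·331+32=694,  q_4=2·31+3=65
a_5=1:  p_5=1·694+331=1025,  q_5=1·65+31=96
fundamental: x₁=1025, y₁=96  (since 1050625 − 114·9216 = 1)
k=2:  x_2 = 1025·1025+114·96·96 = 2101249,  y_2 = 1025·96+96·1025 = 196800
k=3:  x_3 = 1025·2101249+114·96·196800 = 4307559425,  y_3 = 1025·196800+96·2101249 = 403439904
k=4:  x_4 = 1025·4307559425+114·96·403439904 = 8830494720001,  y_4 = 1025·403439904+96·4307559425 = 827051606400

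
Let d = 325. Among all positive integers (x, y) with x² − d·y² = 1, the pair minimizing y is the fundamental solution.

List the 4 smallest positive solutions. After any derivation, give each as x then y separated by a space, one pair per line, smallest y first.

d=325: √d = [18; 36] (ℓ=1, odd), read p_1/q_1
a_0=18:  p_0=18·1+0=18,  q_0=18·0+1=1
a_1=36:  p_1=36·18+1=649,  q_1=36·1+0=36
→ (649, 36).  Check: 649²=421201, 325·36²=421200, difference 1.
n=2: (649,36)∘(649,36) = (649·649+325·36·36, 649·36+36·649) = (842401,46728)
n=3: (842401,46728)∘(649,36) = (649·842401+325·36·46728, 649·46728+36·842401) = (1093435849,60652908)
n=4: (1093435849,60652908)∘(649,36) = (649·1093435849+325·36·60652908, 649·60652908+36·1093435849) = (1419278889601,78727427856)

649 36
842401 46728
1093435849 60652908
1419278889601 78727427856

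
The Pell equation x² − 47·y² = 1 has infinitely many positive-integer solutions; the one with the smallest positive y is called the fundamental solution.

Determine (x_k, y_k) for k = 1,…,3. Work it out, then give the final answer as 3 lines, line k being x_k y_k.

48 7
4607 672
442224 64505

[6; 1,5,1,12] for √47; ℓ=4 ⇒ convergent index 3
step 0: (6, 1)  from 6·(1,0) + (0,1)
step 1: (7, 1)  from 1·(6,1) + (1,0)
step 2: (41, 6)  from 5·(7,1) + (6,1)
step 3: (48, 7)  from 1·(41,6) + (7,1)
→ (48, 7).  Check: 48²=2304, 47·7²=2303, difference 1.
k=2:  x_2 = 48·48+47·7·7 = 4607,  y_2 = 48·7+7·48 = 672
k=3:  x_3 = 48·4607+47·7·672 = 442224,  y_3 = 48·672+7·4607 = 64505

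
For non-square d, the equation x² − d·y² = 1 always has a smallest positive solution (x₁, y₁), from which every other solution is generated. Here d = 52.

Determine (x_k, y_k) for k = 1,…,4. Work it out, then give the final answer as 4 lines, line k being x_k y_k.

649 90
842401 116820
1093435849 151632270
1419278889601 196818569640

√52 = [7; 4,1,2,1,4,14, …], period ℓ=6 (even) → k=5
k=0  a_k=7  p_k/q_k = 7/1
…
k=2  a_k=1  p_k/q_k = 36/5
…
k=4  a_k=1  p_k/q_k = 137/19
k=5  a_k=4  p_k/q_k = 649/90
(x₁, y₁) = (649, 90);  649² − 52·90² = 1 ✓
k=2:  x_2 = 649·649+52·90·90 = 842401,  y_2 = 649·90+90·649 = 116820
k=3:  x_3 = 649·842401+52·90·116820 = 1093435849,  y_3 = 649·116820+90·842401 = 151632270
k=4:  x_4 = 649·1093435849+52·90·151632270 = 1419278889601,  y_4 = 649·151632270+90·1093435849 = 196818569640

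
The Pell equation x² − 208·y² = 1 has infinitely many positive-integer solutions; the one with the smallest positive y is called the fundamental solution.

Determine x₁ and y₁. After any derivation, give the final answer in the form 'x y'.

d=208: √d = [14; 2,2,1,2,2,28] (ℓ=6, even), read p_5/q_5
k=0  a_k=14  p_k/q_k = 14/1
k=1  a_k=2  p_k/q_k = 29/2
…
k=3  a_k=1  p_k/q_k = 101/7
k=4  a_k=2  p_k/q_k = 274/19
k=5  a_k=2  p_k/q_k = 649/45
(x₁, y₁) = (649, 45);  649² − 208·45² = 1 ✓

649 45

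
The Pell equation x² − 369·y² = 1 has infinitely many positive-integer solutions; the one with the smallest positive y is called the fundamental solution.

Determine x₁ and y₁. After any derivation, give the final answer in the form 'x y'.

8396801 437120

√369 = [19; 4,1,3,2,7,4,7,2,3,1,4,38, …], period ℓ=12 (even) → k=11
k=0  a_k=19  p_k/q_k = 19/1
k=1  a_k=4  p_k/q_k = 77/4
k=2  a_k=1  p_k/q_k = 96/5
k=3  a_k=3  p_k/q_k = 365/19
k=4  a_k=2  p_k/q_k = 826/43
k=5  a_k=7  p_k/q_k = 6147/320
k=6  a_k=4  p_k/q_k = 25414/1323
k=7  a_k=7  p_k/q_k = 184045/9581
k=8  a_k=2  p_k/q_k = 393504/20485
k=9  a_k=3  p_k/q_k = 1364557/71036
k=10  a_k=1  p_k/q_k = 1758061/91521
k=11  a_k=4  p_k/q_k = 8396801/437120
(x₁, y₁) = (8396801, 437120);  8396801² − 369·437120² = 1 ✓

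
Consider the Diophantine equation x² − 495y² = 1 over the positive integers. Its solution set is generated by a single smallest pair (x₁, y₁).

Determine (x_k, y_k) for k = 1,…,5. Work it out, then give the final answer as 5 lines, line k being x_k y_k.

89 4
15841 712
2819609 126732
501874561 22557584
89330852249 4015123220

√495 = [22; 4,44, …], period ℓ=2 (even) → k=1
a_0=22:  p_0=22·1+0=22,  q_0=22·0+1=1
a_1=4:  p_1=4·22+1=89,  q_1=4·1+0=4
→ (89, 4).  Check: 89²=7921, 495·4²=7920, difference 1.
k=2:  x_2 = 89·89+495·4·4 = 15841,  y_2 = 89·4+4·89 = 712
k=3:  x_3 = 89·15841+495·4·712 = 2819609,  y_3 = 89·712+4·15841 = 126732
k=4:  x_4 = 89·2819609+495·4·126732 = 501874561,  y_4 = 89·126732+4·2819609 = 22557584
k=5:  x_5 = 89·501874561+495·4·22557584 = 89330852249,  y_5 = 89·22557584+4·501874561 = 4015123220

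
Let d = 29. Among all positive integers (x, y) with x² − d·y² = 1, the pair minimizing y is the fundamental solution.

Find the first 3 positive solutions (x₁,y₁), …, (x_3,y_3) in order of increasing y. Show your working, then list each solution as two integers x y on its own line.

√29 → a₀=5, period (2,1,1,2,10); ℓ=5 odd so k=9
step 0: (5, 1)  from 5·(1,0) + (0,1)
step 1: (11, 2)  from 2·(5,1) + (1,0)
step 2: (16, 3)  from 1·(11,2) + (5,1)
step 3: (27, 5)  from 1·(16,3) + (11,2)
step 4: (70, 13)  from 2·(27,5) + (16,3)
…
step 7: (2251, 418)  from 1·(1524,283) + (727,135)
step 8: (3775, 701)  from 1·(2251,418) + (1524,283)
step 9: (9801, 1820)  from 2·(3775,701) + (2251,418)
→ (9801, 1820).  Check: 9801²=96059601, 29·1820²=96059600, difference 1.
k=2:  x_2 = 9801·9801+29·1820·1820 = 192119201,  y_2 = 9801·1820+1820·9801 = 35675640
k=3:  x_3 = 9801·192119201+29·1820·35675640 = 3765920568201,  y_3 = 9801·35675640+1820·192119201 = 699313893460

9801 1820
192119201 35675640
3765920568201 699313893460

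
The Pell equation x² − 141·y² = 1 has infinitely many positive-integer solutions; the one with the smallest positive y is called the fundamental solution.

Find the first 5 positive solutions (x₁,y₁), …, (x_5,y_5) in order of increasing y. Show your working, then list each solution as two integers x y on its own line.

95 8
18049 1520
3429215 288792
651532801 54868960
123787802975 10424813608

[11; 1,6,1,22] for √141; ℓ=4 ⇒ convergent index 3
step 0: (11, 1)  from 11·(1,0) + (0,1)
step 1: (12, 1)  from 1·(11,1) + (1,0)
step 2: (83, 7)  from 6·(12,1) + (11,1)
step 3: (95, 8)  from 1·(83,7) + (12,1)
(x₁, y₁) = (95, 8);  95² − 141·8² = 1 ✓
n=2: (95,8)∘(95,8) = (95·95+141·8·8, 95·8+8·95) = (18049,1520)
n=3: (18049,1520)∘(95,8) = (95·18049+141·8·1520, 95·1520+8·18049) = (3429215,288792)
n=4: (3429215,288792)∘(95,8) = (95·3429215+141·8·288792, 95·288792+8·3429215) = (651532801,54868960)
n=5: (651532801,54868960)∘(95,8) = (95·651532801+141·8·54868960, 95·54868960+8·651532801) = (123787802975,10424813608)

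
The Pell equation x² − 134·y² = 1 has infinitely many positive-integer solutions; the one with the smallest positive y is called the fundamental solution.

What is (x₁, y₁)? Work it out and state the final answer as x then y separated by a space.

√134 = [11; 1,1,2,1,3,…,1,1,22, …], period ℓ=14 (even) → k=13
k=0  a_k=11  p_k/q_k = 11/1
k=1  a_k=1  p_k/q_k = 12/1
k=2  a_k=1  p_k/q_k = 23/2
k=3  a_k=2  p_k/q_k = 58/5
k=4  a_k=1  p_k/q_k = 81/7
k=5  a_k=3  p_k/q_k = 301/26
k=6  a_k=1  p_k/q_k = 382/33
k=7  a_k=10  p_k/q_k = 4121/356
k=8  a_k=1  p_k/q_k = 4503/389
…
k=10  a_k=1  p_k/q_k = 22133/1912
k=11  a_k=2  p_k/q_k = 61896/5347
k=12  a_k=1  p_k/q_k = 84029/7259
k=13  a_k=1  p_k/q_k = 145925/12606
→ (145925, 12606).  Check: 145925²=21294105625, 134·12606²=21294105624, difference 1.

145925 12606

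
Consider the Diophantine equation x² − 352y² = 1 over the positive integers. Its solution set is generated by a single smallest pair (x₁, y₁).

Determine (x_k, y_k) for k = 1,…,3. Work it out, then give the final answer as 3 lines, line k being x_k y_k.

77617 4137
12048797377 642203058
1870383011943601 99691749501435

[18; 1,3,5,9,5,3,1,36] for √352; ℓ=8 ⇒ convergent index 7
a_0=18:  p_0=18·1+0=18,  q_0=18·0+1=1
a_1=1:  p_1=1·18+1=19,  q_1=1·1+0=1
a_2=3:  p_2=3·19+18=75,  q_2=3·1+1=4
a_3=5:  p_3=5·75+19=394,  q_3=5·4+1=21
…
a_5=5:  p_5=5·3621+394=18499,  q_5=5·193+21=986
a_6=3:  p_6=3·18499+3621=59118,  q_6=3·986+193=3151
a_7=1:  p_7=1·59118+18499=77617,  q_7=1·3151+986=4137
fundamental: x₁=77617, y₁=4137  (since 6024398689 − 352·17114769 = 1)
(x_2, y_2) = (77617·77617 + 352·4137·4137, 77617·4137 + 4137·77617) = (12048797377, 642203058)
(x_3, y_3) = (77617·12048797377 + 352·4137·642203058, 77617·642203058 + 4137·12048797377) = (1870383011943601, 99691749501435)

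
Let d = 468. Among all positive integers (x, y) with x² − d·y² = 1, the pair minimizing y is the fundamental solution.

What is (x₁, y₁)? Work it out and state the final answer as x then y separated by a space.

[21; 1,1,1,2,1,1,1,42] for √468; ℓ=8 ⇒ convergent index 7
k=0  a_k=21  p_k/q_k = 21/1
…
k=3  a_k=1  p_k/q_k = 65/3
k=4  a_k=2  p_k/q_k = 173/8
…
k=6  a_k=1  p_k/q_k = 411/19
k=7  a_k=1  p_k/q_k = 649/30
(x₁, y₁) = (649, 30);  649² − 468·30² = 1 ✓

649 30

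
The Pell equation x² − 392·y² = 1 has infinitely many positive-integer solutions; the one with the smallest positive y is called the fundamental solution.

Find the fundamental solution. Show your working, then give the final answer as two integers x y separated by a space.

√392 = [19; 1,3,1,38, …], period ℓ=4 (even) → k=3
k=0  a_k=19  p_k/q_k = 19/1
k=1  a_k=1  p_k/q_k = 20/1
k=2  a_k=3  p_k/q_k = 79/4
k=3  a_k=1  p_k/q_k = 99/5
(x₁, y₁) = (99, 5);  99² − 392·5² = 1 ✓

99 5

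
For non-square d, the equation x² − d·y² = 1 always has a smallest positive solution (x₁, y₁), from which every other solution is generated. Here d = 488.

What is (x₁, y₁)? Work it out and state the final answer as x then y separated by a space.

243 11

√488 = [22; 11,44, …], period ℓ=2 (even) → k=1
i=0: a=22 ⇒ p=22, q=1
i=1: a=11 ⇒ p=243, q=11
fundamental: x₁=243, y₁=11  (since 59049 − 488·121 = 1)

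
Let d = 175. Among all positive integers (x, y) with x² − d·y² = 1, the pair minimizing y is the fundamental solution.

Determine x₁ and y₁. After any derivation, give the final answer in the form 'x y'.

√175 = [13; 4,2,1,2,4,26, …], period ℓ=6 (even) → k=5
k=0  a_k=13  p_k/q_k = 13/1
k=1  a_k=4  p_k/q_k = 53/4
…
k=3  a_k=1  p_k/q_k = 172/13
k=4  a_k=2  p_k/q_k = 463/35
k=5  a_k=4  p_k/q_k = 2024/153
→ (2024, 153).  Check: 2024²=4096576, 175·153²=4096575, difference 1.

2024 153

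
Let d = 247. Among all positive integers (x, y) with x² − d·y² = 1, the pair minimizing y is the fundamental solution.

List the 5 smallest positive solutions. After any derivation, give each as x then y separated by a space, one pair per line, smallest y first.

85292 5427
14549450527 925759368
2481903468612476 157919736025485
423373021275241155457 26938580249245573872
72220663458733833793864412 4595290773079387237355763

√247 = [15; 1,2,1,1,9,1,9,1,1,2,1,30, …], period ℓ=12 (even) → k=11
k=0  a_k=15  p_k/q_k = 15/1
k=1  a_k=1  p_k/q_k = 16/1
k=2  a_k=2  p_k/q_k = 47/3
k=3  a_k=1  p_k/q_k = 63/4
k=4  a_k=1  p_k/q_k = 110/7
…
k=7  a_k=9  p_k/q_k = 11520/733
k=8  a_k=1  p_k/q_k = 12683/807
k=9  a_k=1  p_k/q_k = 24203/1540
k=10  a_k=2  p_k/q_k = 61089/3887
k=11  a_k=1  p_k/q_k = 85292/5427
fundamental: x₁=85292, y₁=5427  (since 7274725264 − 247·29452329 = 1)
(85292+5427√247)^2 = 14549450527 + 925759368√247
(85292+5427√247)^3 = 2481903468612476 + 157919736025485√247
(85292+5427√247)^4 = 423373021275241155457 + 26938580249245573872√247
(85292+5427√247)^5 = 72220663458733833793864412 + 4595290773079387237355763√247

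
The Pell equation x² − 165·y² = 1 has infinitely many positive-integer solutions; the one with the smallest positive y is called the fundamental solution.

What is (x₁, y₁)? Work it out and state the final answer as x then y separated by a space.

d=165: √d = [12; 1,5,2,5,1,24] (ℓ=6, even), read p_5/q_5
k=0  a_k=12  p_k/q_k = 12/1
k=1  a_k=1  p_k/q_k = 13/1
…
k=3  a_k=2  p_k/q_k = 167/13
k=4  a_k=5  p_k/q_k = 912/71
k=5  a_k=1  p_k/q_k = 1079/84
→ (1079, 84).  Check: 1079²=1164241, 165·84²=1164240, difference 1.

1079 84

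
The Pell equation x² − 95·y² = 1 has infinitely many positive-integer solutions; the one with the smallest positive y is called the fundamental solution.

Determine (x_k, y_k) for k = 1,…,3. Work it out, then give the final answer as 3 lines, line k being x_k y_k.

d=95: √d = [9; 1,2,1,18] (ℓ=4, even), read p_3/q_3
k=0  a_k=9  p_k/q_k = 9/1
k=1  a_k=1  p_k/q_k = 10/1
k=2  a_k=2  p_k/q_k = 29/3
k=3  a_k=1  p_k/q_k = 39/4
→ (39, 4).  Check: 39²=1521, 95·4²=1520, difference 1.
k=2:  x_2 = 39·39+95·4·4 = 3041,  y_2 = 39·4+4·39 = 312
k=3:  x_3 = 39·3041+95·4·312 = 237159,  y_3 = 39·312+4·3041 = 24332

39 4
3041 312
237159 24332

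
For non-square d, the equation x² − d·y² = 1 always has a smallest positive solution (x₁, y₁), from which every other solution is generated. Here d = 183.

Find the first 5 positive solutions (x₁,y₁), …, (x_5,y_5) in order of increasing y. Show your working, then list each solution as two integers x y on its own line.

[13; 1,1,8,1,1,26] for √183; ℓ=6 ⇒ convergent index 5
k=0  a_k=13  p_k/q_k = 13/1
…
k=2  a_k=1  p_k/q_k = 27/2
k=3  a_k=8  p_k/q_k = 230/17
k=4  a_k=1  p_k/q_k = 257/19
k=5  a_k=1  p_k/q_k = 487/36
(x₁, y₁) = (487, 36);  487² − 183·36² = 1 ✓
n=2: (487,36)∘(487,36) = (487·487+183·36·36, 487·36+36·487) = (474337,35064)
n=3: (474337,35064)∘(487,36) = (487·474337+183·36·35064, 487·35064+36·474337) = (462003751,34152300)
n=4: (462003751,34152300)∘(487,36) = (487·462003751+183·36·34152300, 487·34152300+36·462003751) = (449991179137,33264305136)
n=5: (449991179137,33264305136)∘(487,36) = (487·449991179137+183·36·33264305136, 487·33264305136+36·449991179137) = (438290946475687,32399399050164)

487 36
474337 35064
462003751 34152300
449991179137 33264305136
438290946475687 32399399050164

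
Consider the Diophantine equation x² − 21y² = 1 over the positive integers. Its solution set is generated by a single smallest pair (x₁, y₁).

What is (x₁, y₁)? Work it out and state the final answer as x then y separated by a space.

√21 = [4; 1,1,2,1,1,8, …], period ℓ=6 (even) → k=5
a_0=4:  p_0=4·1+0=4,  q_0=4·0+1=1
a_1=1:  p_1=1·4+1=5,  q_1=1·1+0=1
a_2=1:  p_2=1·5+4=9,  q_2=1·1+1=2
…
a_4=1:  p_4=1·23+9=32,  q_4=1·5+2=7
a_5=1:  p_5=1·32+23=55,  q_5=1·7+5=12
→ (55, 12).  Check: 55²=3025, 21·12²=3024, difference 1.

55 12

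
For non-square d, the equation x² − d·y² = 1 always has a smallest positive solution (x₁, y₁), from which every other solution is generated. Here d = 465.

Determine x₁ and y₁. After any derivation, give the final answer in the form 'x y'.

√465 = [21; 1,1,3,2,2,2,3,1,1,42, …], period ℓ=10 (even) → k=9
step 0: (21, 1)  from 21·(1,0) + (0,1)
…
step 2: (43, 2)  from 1·(22,1) + (21,1)
step 3: (151, 7)  from 3·(43,2) + (22,1)
…
step 5: (841, 39)  from 2·(345,16) + (151,7)
…
step 7: (6922, 321)  from 3·(2027,94) + (841,39)
step 8: (8949, 415)  from 1·(6922,321) + (2027,94)
step 9: (15871, 736)  from 1·(8949,415) + (6922,321)
fundamental: x₁=15871, y₁=736  (since 251888641 − 465·541696 = 1)

15871 736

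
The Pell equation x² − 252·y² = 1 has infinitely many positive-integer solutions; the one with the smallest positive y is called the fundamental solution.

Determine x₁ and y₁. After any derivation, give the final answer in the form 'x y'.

[15; 1,6,1,30] for √252; ℓ=4 ⇒ convergent index 3
step 0: (15, 1)  from 15·(1,0) + (0,1)
step 1: (16, 1)  from 1·(15,1) + (1,0)
step 2: (111, 7)  from 6·(16,1) + (15,1)
step 3: (127, 8)  from 1·(111,7) + (16,1)
→ (127, 8).  Check: 127²=16129, 252·8²=16128, difference 1.

127 8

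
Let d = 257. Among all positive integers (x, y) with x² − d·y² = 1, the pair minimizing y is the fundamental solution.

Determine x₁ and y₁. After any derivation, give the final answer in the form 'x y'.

513 32

[16; 32] for √257; ℓ=1 ⇒ convergent index 1
i=0: a=16 ⇒ p=16, q=1
i=1: a=32 ⇒ p=513, q=32
(x₁, y₁) = (513, 32);  513² − 257·32² = 1 ✓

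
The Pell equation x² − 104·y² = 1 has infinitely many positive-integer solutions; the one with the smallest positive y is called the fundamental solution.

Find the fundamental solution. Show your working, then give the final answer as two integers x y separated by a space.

51 5

d=104: √d = [10; 5,20] (ℓ=2, even), read p_1/q_1
step 0: (10, 1)  from 10·(1,0) + (0,1)
step 1: (51, 5)  from 5·(10,1) + (1,0)
fundamental: x₁=51, y₁=5  (since 2601 − 104·25 = 1)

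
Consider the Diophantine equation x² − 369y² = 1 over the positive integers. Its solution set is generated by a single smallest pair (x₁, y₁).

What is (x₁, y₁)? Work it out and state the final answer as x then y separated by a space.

8396801 437120

d=369: √d = [19; 4,1,3,2,7,4,7,2,3,1,4,38] (ℓ=12, even), read p_11/q_11
i=0: a=19 ⇒ p=19, q=1
i=1: a=4 ⇒ p=77, q=4
…
i=3: a=3 ⇒ p=365, q=19
i=4: a=2 ⇒ p=826, q=43
…
i=6: a=4 ⇒ p=25414, q=1323
…
i=8: a=2 ⇒ p=393504, q=20485
i=9: a=3 ⇒ p=1364557, q=71036
i=10: a=1 ⇒ p=1758061, q=91521
i=11: a=4 ⇒ p=8396801, q=437120
(x₁, y₁) = (8396801, 437120);  8396801² − 369·437120² = 1 ✓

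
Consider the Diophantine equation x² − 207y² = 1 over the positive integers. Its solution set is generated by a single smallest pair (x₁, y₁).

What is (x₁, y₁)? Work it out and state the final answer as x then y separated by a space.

√207 = [14; 2,1,1,2,1,1,2,28, …], period ℓ=8 (even) → k=7
k=0  a_k=14  p_k/q_k = 14/1
k=1  a_k=2  p_k/q_k = 29/2
k=2  a_k=1  p_k/q_k = 43/3
k=3  a_k=1  p_k/q_k = 72/5
…
k=5  a_k=1  p_k/q_k = 259/18
k=6  a_k=1  p_k/q_k = 446/31
k=7  a_k=2  p_k/q_k = 1151/80
→ (1151, 80).  Check: 1151²=1324801, 207·80²=1324800, difference 1.

1151 80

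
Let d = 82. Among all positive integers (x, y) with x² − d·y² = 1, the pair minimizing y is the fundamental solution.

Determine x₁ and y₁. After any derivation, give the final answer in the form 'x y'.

d=82: √d = [9; 18] (ℓ=1, odd), read p_1/q_1
k=0  a_k=9  p_k/q_k = 9/1
k=1  a_k=18  p_k/q_k = 163/18
fundamental: x₁=163, y₁=18  (since 26569 − 82·324 = 1)

163 18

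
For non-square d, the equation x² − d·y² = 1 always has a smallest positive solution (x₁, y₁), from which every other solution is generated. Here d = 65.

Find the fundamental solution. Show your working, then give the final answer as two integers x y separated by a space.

129 16

[8; 16] for √65; ℓ=1 ⇒ convergent index 1
k=0  a_k=8  p_k/q_k = 8/1
k=1  a_k=16  p_k/q_k = 129/16
→ (129, 16).  Check: 129²=16641, 65·16²=16640, difference 1.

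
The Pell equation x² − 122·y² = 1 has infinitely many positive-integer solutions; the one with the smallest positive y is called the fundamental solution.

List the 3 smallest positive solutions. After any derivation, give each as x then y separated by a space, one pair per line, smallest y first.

[11; 22] for √122; ℓ=1 ⇒ convergent index 1
a_0=11:  p_0=11·1+0=11,  q_0=11·0+1=1
a_1=22:  p_1=22·11+1=243,  q_1=22·1+0=22
(x₁, y₁) = (243, 22);  243² − 122·22² = 1 ✓
k=2:  x_2 = 243·243+122·22·22 = 118097,  y_2 = 243·22+22·243 = 10692
k=3:  x_3 = 243·118097+122·22·10692 = 57394899,  y_3 = 243·10692+22·118097 = 5196290

243 22
118097 10692
57394899 5196290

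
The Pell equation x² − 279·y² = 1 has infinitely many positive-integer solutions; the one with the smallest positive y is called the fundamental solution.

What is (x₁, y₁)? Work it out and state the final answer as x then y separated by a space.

1520 91

d=279: √d = [16; 1,2,2,1,2,2,1,32] (ℓ=8, even), read p_7/q_7
a_0=16:  p_0=16·1+0=16,  q_0=16·0+1=1
a_1=1:  p_1=1·16+1=17,  q_1=1·1+0=1
a_2=2:  p_2=2·17+16=50,  q_2=2·1+1=3
…
a_4=1:  p_4=1·117+50=167,  q_4=1·7+3=10
…
a_6=2:  p_6=2·451+167=1069,  q_6=2·27+10=64
a_7=1:  p_7=1·1069+451=1520,  q_7=1·64+27=91
fundamental: x₁=1520, y₁=91  (since 2310400 − 279·8281 = 1)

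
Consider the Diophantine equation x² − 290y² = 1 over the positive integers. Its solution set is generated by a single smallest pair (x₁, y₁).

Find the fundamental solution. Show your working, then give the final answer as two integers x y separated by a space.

579 34

[17; 34] for √290; ℓ=1 ⇒ convergent index 1
k=0  a_k=17  p_k/q_k = 17/1
k=1  a_k=34  p_k/q_k = 579/34
→ (579, 34).  Check: 579²=335241, 290·34²=335240, difference 1.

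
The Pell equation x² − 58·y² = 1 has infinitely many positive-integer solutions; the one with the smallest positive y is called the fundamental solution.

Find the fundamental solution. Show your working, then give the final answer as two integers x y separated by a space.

19603 2574

√58 → a₀=7, period (1,1,1,1,1,1,14); ℓ=7 odd so k=13
k=0  a_k=7  p_k/q_k = 7/1
…
k=2  a_k=1  p_k/q_k = 15/2
…
k=4  a_k=1  p_k/q_k = 38/5
…
k=6  a_k=1  p_k/q_k = 99/13
…
k=8  a_k=1  p_k/q_k = 1546/203
k=9  a_k=1  p_k/q_k = 2993/393
k=10  a_k=1  p_k/q_k = 4539/596
…
k=12  a_k=1  p_k/q_k = 12071/1585
k=13  a_k=1  p_k/q_k = 19603/2574
→ (19603, 2574).  Check: 19603²=384277609, 58·2574²=384277608, difference 1.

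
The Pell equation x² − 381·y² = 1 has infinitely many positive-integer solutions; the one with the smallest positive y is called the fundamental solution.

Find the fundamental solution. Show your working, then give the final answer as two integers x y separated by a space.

[19; 1,1,12,1,1,38] for √381; ℓ=6 ⇒ convergent index 5
k=0  a_k=19  p_k/q_k = 19/1
k=1  a_k=1  p_k/q_k = 20/1
…
k=3  a_k=12  p_k/q_k = 488/25
k=4  a_k=1  p_k/q_k = 527/27
k=5  a_k=1  p_k/q_k = 1015/52
fundamental: x₁=1015, y₁=52  (since 1030225 − 381·2704 = 1)

1015 52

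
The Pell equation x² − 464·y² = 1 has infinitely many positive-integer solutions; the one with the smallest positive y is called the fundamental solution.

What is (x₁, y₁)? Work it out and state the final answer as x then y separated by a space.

9801 455

[21; 1,1,5,1,1,1,5,1,1,42] for √464; ℓ=10 ⇒ convergent index 9
step 0: (21, 1)  from 21·(1,0) + (0,1)
…
step 2: (43, 2)  from 1·(22,1) + (21,1)
…
step 5: (517, 24)  from 1·(280,13) + (237,11)
step 6: (797, 37)  from 1·(517,24) + (280,13)
step 7: (4502, 209)  from 5·(797,37) + (517,24)
step 8: (5299, 246)  from 1·(4502,209) + (797,37)
step 9: (9801, 455)  from 1·(5299,246) + (4502,209)
(x₁, y₁) = (9801, 455);  9801² − 464·455² = 1 ✓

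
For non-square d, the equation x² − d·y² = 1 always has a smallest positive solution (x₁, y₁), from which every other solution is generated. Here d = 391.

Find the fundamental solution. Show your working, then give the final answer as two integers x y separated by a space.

[19; 1,3,2,2,1,…,3,1,38] for √391; ℓ=16 ⇒ convergent index 15
step 0: (19, 1)  from 19·(1,0) + (0,1)
step 1: (20, 1)  from 1·(19,1) + (1,0)
…
step 3: (178, 9)  from 2·(79,4) + (20,1)
…
step 8: (52519, 2656)  from 19·(2709,137) + (1048,53)
step 9: (107747, 5449)  from 2·(52519,2656) + (2709,137)
step 10: (160266, 8105)  from 1·(107747,5449) + (52519,2656)
step 11: (268013, 13554)  from 1·(160266,8105) + (107747,5449)
step 12: (696292, 35213)  from 2·(268013,13554) + (160266,8105)
step 13: (1660597, 83980)  from 2·(696292,35213) + (268013,13554)
step 14: (5678083, 287153)  from 3·(1660597,83980) + (696292,35213)
step 15: (7338680, 371133)  from 1·(5678083,287153) + (1660597,83980)
(x₁, y₁) = (7338680, 371133);  7338680² − 391·371133² = 1 ✓

7338680 371133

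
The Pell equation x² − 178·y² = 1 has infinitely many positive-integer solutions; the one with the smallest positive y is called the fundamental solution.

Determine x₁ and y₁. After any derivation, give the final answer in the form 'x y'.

√178 → a₀=13, period (2,1,12,1,2,26); ℓ=6 even so k=5
k=0  a_k=13  p_k/q_k = 13/1
…
k=2  a_k=1  p_k/q_k = 40/3
…
k=4  a_k=1  p_k/q_k = 547/41
k=5  a_k=2  p_k/q_k = 1601/120
→ (1601, 120).  Check: 1601²=2563201, 178·120²=2563200, difference 1.

1601 120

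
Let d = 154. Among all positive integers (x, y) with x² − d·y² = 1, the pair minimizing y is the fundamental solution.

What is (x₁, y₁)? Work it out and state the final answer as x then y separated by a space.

√154 = [12; 2,2,3,1,2,1,3,2,2,24, …], period ℓ=10 (even) → k=9
a_0=12:  p_0=12·1+0=12,  q_0=12·0+1=1
a_1=2:  p_1=2·12+1=25,  q_1=2·1+0=2
…
a_3=3:  p_3=3·62+25=211,  q_3=3·5+2=17
a_4=1:  p_4=1·211+62=273,  q_4=1·17+5=22
…
a_8=2:  p_8=2·3847+1030=8724,  q_8=2·310+83=703
a_9=2:  p_9=2·8724+3847=21295,  q_9=2·703+310=1716
→ (21295, 1716).  Check: 21295²=453477025, 154·1716²=453477024, difference 1.

21295 1716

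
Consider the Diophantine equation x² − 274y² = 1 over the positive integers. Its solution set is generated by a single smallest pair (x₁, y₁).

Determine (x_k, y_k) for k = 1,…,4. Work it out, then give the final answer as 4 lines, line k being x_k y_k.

3959299 239190
31352097142801 1894049455620
248264653730785753699 14998216231173381570
1965907990503261255572251201 118764845051735182903983240

√274 → a₀=16, period (1,1,4,4,1,1,32); ℓ=7 odd so k=13
step 0: (16, 1)  from 16·(1,0) + (0,1)
…
step 2: (33, 2)  from 1·(17,1) + (16,1)
step 3: (149, 9)  from 4·(33,2) + (17,1)
…
step 5: (778, 47)  from 1·(629,38) + (149,9)
step 6: (1407, 85)  from 1·(778,47) + (629,38)
step 7: (45802, 2767)  from 32·(1407,85) + (778,47)
…
step 11: (1770023, 106931)  from 4·(419253,25328) + (93011,5619)
step 12: (2189276, 132259)  from 1·(1770023,106931) + (419253,25328)
step 13: (3959299, 239190)  from 1·(2189276,132259) + (1770023,106931)
→ (3959299, 239190).  Check: 3959299²=15676048571401, 274·239190²=15676048571400, difference 1.
n=2: (3959299,239190)∘(3959299,239190) = (3959299·3959299+274·239190·239190, 3959299·239190+239190·3959299) = (31352097142801,1894049455620)
n=3: (31352097142801,1894049455620)∘(3959299,239190) = (3959299·31352097142801+274·239190·1894049455620, 3959299·1894049455620+239190·31352097142801) = (248264653730785753699,14998216231173381570)
n=4: (248264653730785753699,14998216231173381570)∘(3959299,239190) = (3959299·248264653730785753699+274·239190·14998216231173381570, 3959299·14998216231173381570+239190·248264653730785753699) = (1965907990503261255572251201,118764845051735182903983240)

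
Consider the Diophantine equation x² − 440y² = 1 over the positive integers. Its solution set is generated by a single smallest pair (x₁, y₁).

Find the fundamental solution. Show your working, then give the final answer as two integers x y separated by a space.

21 1

[20; 1,40] for √440; ℓ=2 ⇒ convergent index 1
step 0: (20, 1)  from 20·(1,0) + (0,1)
step 1: (21, 1)  from 1·(20,1) + (1,0)
fundamental: x₁=21, y₁=1  (since 441 − 440·1 = 1)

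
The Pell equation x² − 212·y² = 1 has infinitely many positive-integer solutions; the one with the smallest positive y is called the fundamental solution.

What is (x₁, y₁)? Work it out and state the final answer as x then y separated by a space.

66249 4550

d=212: √d = [14; 1,1,3,1,1,…,1,1,28] (ℓ=14, even), read p_13/q_13
step 0: (14, 1)  from 14·(1,0) + (0,1)
…
step 2: (29, 2)  from 1·(15,1) + (14,1)
step 3: (102, 7)  from 3·(29,2) + (15,1)
step 4: (131, 9)  from 1·(102,7) + (29,2)
…
step 7: (2417, 166)  from 6·(364,25) + (233,16)
…
step 9: (5198, 357)  from 1·(2781,191) + (2417,166)
…
step 12: (37114, 2549)  from 1·(29135,2001) + (7979,548)
step 13: (66249, 4550)  from 1·(37114,2549) + (29135,2001)
fundamental: x₁=66249, y₁=4550  (since 4388930001 − 212·20702500 = 1)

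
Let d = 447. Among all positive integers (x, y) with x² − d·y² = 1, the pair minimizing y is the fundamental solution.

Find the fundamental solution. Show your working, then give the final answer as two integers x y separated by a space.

[21; 7,42] for √447; ℓ=2 ⇒ convergent index 1
a_0=21:  p_0=21·1+0=21,  q_0=21·0+1=1
a_1=7:  p_1=7·21+1=148,  q_1=7·1+0=7
→ (148, 7).  Check: 148²=21904, 447·7²=21903, difference 1.

148 7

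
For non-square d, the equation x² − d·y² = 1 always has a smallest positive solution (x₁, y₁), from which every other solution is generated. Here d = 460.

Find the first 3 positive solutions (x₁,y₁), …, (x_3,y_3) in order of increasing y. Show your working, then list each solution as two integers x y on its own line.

2535751 118230
12860066268001 599603681460
65219851798297071751 3040891269731634690

d=460: √d = [21; 2,4,3,1,2,10,2,1,3,4,2,42] (ℓ=12, even), read p_11/q_11
k=0  a_k=21  p_k/q_k = 21/1
k=1  a_k=2  p_k/q_k = 43/2
k=2  a_k=4  p_k/q_k = 193/9
k=3  a_k=3  p_k/q_k = 622/29
k=4  a_k=1  p_k/q_k = 815/38
k=5  a_k=2  p_k/q_k = 2252/105
k=6  a_k=10  p_k/q_k = 23335/1088
k=7  a_k=2  p_k/q_k = 48922/2281
…
k=10  a_k=4  p_k/q_k = 1135029/52921
k=11  a_k=2  p_k/q_k = 2535751/118230
fundamental: x₁=2535751, y₁=118230  (since 6430033134001 − 460·13978332900 = 1)
k=2:  x_2 = 2535751·2535751+460·118230·118230 = 12860066268001,  y_2 = 2535751·118230+118230·2535751 = 599603681460
k=3:  x_3 = 2535751·12860066268001+460·118230·599603681460 = 65219851798297071751,  y_3 = 2535751·599603681460+118230·12860066268001 = 3040891269731634690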